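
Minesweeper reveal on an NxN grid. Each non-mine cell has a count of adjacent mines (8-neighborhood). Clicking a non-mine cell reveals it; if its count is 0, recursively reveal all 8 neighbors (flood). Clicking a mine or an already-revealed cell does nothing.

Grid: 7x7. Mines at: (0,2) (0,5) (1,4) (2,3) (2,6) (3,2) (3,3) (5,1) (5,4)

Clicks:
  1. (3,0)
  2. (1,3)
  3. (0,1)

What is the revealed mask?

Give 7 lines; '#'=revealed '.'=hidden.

Answer: ##.....
##.#...
##.....
##.....
##.....
.......
.......

Derivation:
Click 1 (3,0) count=0: revealed 10 new [(0,0) (0,1) (1,0) (1,1) (2,0) (2,1) (3,0) (3,1) (4,0) (4,1)] -> total=10
Click 2 (1,3) count=3: revealed 1 new [(1,3)] -> total=11
Click 3 (0,1) count=1: revealed 0 new [(none)] -> total=11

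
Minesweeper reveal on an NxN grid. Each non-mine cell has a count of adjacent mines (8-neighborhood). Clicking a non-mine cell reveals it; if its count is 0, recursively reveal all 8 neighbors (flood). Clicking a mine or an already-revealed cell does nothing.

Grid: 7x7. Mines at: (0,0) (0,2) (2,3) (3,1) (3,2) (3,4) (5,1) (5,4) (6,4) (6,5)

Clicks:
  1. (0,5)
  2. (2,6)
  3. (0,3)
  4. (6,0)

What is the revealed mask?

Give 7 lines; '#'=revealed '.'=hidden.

Click 1 (0,5) count=0: revealed 17 new [(0,3) (0,4) (0,5) (0,6) (1,3) (1,4) (1,5) (1,6) (2,4) (2,5) (2,6) (3,5) (3,6) (4,5) (4,6) (5,5) (5,6)] -> total=17
Click 2 (2,6) count=0: revealed 0 new [(none)] -> total=17
Click 3 (0,3) count=1: revealed 0 new [(none)] -> total=17
Click 4 (6,0) count=1: revealed 1 new [(6,0)] -> total=18

Answer: ...####
...####
....###
.....##
.....##
.....##
#......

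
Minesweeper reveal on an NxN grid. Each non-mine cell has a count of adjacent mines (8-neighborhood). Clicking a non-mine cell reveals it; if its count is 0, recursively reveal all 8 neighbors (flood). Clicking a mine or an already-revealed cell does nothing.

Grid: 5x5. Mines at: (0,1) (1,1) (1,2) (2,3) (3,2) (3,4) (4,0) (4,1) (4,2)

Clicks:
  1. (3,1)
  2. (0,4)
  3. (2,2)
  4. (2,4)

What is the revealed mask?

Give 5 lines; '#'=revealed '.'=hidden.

Click 1 (3,1) count=4: revealed 1 new [(3,1)] -> total=1
Click 2 (0,4) count=0: revealed 4 new [(0,3) (0,4) (1,3) (1,4)] -> total=5
Click 3 (2,2) count=4: revealed 1 new [(2,2)] -> total=6
Click 4 (2,4) count=2: revealed 1 new [(2,4)] -> total=7

Answer: ...##
...##
..#.#
.#...
.....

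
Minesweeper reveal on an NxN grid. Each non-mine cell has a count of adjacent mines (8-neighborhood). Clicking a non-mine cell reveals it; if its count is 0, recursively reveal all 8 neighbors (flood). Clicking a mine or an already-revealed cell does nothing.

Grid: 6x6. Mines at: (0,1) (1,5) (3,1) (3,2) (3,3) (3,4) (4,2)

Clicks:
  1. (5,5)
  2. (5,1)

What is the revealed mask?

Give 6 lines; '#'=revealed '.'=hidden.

Click 1 (5,5) count=0: revealed 6 new [(4,3) (4,4) (4,5) (5,3) (5,4) (5,5)] -> total=6
Click 2 (5,1) count=1: revealed 1 new [(5,1)] -> total=7

Answer: ......
......
......
......
...###
.#.###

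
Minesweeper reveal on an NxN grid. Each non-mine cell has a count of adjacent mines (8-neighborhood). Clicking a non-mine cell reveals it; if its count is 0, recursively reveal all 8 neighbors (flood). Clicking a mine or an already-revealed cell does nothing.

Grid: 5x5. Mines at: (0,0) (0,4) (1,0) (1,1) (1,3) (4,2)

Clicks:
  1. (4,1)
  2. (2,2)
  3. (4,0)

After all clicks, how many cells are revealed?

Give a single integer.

Click 1 (4,1) count=1: revealed 1 new [(4,1)] -> total=1
Click 2 (2,2) count=2: revealed 1 new [(2,2)] -> total=2
Click 3 (4,0) count=0: revealed 5 new [(2,0) (2,1) (3,0) (3,1) (4,0)] -> total=7

Answer: 7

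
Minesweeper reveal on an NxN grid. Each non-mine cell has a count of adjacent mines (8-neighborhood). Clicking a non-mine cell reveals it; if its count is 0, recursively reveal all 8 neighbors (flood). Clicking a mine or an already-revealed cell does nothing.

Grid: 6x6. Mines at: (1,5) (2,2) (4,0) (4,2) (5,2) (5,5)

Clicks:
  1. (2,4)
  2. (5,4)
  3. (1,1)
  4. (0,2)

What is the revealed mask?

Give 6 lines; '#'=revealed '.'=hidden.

Click 1 (2,4) count=1: revealed 1 new [(2,4)] -> total=1
Click 2 (5,4) count=1: revealed 1 new [(5,4)] -> total=2
Click 3 (1,1) count=1: revealed 1 new [(1,1)] -> total=3
Click 4 (0,2) count=0: revealed 13 new [(0,0) (0,1) (0,2) (0,3) (0,4) (1,0) (1,2) (1,3) (1,4) (2,0) (2,1) (3,0) (3,1)] -> total=16

Answer: #####.
#####.
##..#.
##....
......
....#.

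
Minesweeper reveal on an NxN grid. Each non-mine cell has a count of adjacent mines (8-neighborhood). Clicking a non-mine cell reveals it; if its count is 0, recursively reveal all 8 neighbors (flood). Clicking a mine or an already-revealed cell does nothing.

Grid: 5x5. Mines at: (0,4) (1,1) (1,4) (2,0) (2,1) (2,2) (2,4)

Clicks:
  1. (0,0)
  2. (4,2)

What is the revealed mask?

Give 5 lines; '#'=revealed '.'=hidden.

Click 1 (0,0) count=1: revealed 1 new [(0,0)] -> total=1
Click 2 (4,2) count=0: revealed 10 new [(3,0) (3,1) (3,2) (3,3) (3,4) (4,0) (4,1) (4,2) (4,3) (4,4)] -> total=11

Answer: #....
.....
.....
#####
#####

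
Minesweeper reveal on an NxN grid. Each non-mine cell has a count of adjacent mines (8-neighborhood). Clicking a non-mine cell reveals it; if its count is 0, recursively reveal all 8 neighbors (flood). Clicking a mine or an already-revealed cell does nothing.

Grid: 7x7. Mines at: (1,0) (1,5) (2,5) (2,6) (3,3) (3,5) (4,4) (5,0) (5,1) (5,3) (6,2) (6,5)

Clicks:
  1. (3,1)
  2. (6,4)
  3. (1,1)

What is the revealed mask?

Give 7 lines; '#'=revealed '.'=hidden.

Answer: .......
.#.....
###....
###....
###....
.......
....#..

Derivation:
Click 1 (3,1) count=0: revealed 9 new [(2,0) (2,1) (2,2) (3,0) (3,1) (3,2) (4,0) (4,1) (4,2)] -> total=9
Click 2 (6,4) count=2: revealed 1 new [(6,4)] -> total=10
Click 3 (1,1) count=1: revealed 1 new [(1,1)] -> total=11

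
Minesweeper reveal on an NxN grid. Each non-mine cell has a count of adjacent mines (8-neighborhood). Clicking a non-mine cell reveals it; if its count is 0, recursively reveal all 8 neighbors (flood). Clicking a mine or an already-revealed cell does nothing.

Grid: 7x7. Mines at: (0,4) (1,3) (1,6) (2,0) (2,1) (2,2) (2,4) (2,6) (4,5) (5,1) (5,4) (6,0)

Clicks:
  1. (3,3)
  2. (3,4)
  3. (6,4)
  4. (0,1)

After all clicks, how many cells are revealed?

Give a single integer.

Answer: 9

Derivation:
Click 1 (3,3) count=2: revealed 1 new [(3,3)] -> total=1
Click 2 (3,4) count=2: revealed 1 new [(3,4)] -> total=2
Click 3 (6,4) count=1: revealed 1 new [(6,4)] -> total=3
Click 4 (0,1) count=0: revealed 6 new [(0,0) (0,1) (0,2) (1,0) (1,1) (1,2)] -> total=9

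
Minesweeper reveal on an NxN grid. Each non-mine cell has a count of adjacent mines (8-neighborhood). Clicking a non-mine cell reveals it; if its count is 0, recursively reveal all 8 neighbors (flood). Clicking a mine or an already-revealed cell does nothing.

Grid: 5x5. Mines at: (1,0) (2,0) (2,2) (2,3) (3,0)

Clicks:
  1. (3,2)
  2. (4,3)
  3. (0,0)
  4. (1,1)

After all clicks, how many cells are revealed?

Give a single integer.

Click 1 (3,2) count=2: revealed 1 new [(3,2)] -> total=1
Click 2 (4,3) count=0: revealed 7 new [(3,1) (3,3) (3,4) (4,1) (4,2) (4,3) (4,4)] -> total=8
Click 3 (0,0) count=1: revealed 1 new [(0,0)] -> total=9
Click 4 (1,1) count=3: revealed 1 new [(1,1)] -> total=10

Answer: 10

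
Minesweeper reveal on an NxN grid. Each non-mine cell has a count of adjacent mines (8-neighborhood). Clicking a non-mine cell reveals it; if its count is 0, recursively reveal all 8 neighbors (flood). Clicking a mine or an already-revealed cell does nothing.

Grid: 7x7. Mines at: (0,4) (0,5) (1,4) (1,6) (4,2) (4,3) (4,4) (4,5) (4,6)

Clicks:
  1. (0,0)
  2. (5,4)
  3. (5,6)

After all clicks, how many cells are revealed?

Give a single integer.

Answer: 32

Derivation:
Click 1 (0,0) count=0: revealed 32 new [(0,0) (0,1) (0,2) (0,3) (1,0) (1,1) (1,2) (1,3) (2,0) (2,1) (2,2) (2,3) (3,0) (3,1) (3,2) (3,3) (4,0) (4,1) (5,0) (5,1) (5,2) (5,3) (5,4) (5,5) (5,6) (6,0) (6,1) (6,2) (6,3) (6,4) (6,5) (6,6)] -> total=32
Click 2 (5,4) count=3: revealed 0 new [(none)] -> total=32
Click 3 (5,6) count=2: revealed 0 new [(none)] -> total=32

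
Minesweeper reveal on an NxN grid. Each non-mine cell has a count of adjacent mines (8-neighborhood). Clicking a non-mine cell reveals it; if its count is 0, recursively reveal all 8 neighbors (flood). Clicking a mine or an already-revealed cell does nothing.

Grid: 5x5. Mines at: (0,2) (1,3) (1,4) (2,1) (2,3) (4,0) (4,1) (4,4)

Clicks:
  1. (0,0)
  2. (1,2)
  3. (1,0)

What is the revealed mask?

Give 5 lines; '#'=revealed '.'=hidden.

Answer: ##...
###..
.....
.....
.....

Derivation:
Click 1 (0,0) count=0: revealed 4 new [(0,0) (0,1) (1,0) (1,1)] -> total=4
Click 2 (1,2) count=4: revealed 1 new [(1,2)] -> total=5
Click 3 (1,0) count=1: revealed 0 new [(none)] -> total=5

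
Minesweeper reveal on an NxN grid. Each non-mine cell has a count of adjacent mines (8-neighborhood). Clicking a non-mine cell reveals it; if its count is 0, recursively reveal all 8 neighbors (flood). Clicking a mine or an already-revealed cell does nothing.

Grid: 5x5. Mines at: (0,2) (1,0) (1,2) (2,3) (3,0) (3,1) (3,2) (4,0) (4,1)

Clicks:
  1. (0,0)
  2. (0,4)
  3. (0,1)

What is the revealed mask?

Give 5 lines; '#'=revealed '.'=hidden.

Click 1 (0,0) count=1: revealed 1 new [(0,0)] -> total=1
Click 2 (0,4) count=0: revealed 4 new [(0,3) (0,4) (1,3) (1,4)] -> total=5
Click 3 (0,1) count=3: revealed 1 new [(0,1)] -> total=6

Answer: ##.##
...##
.....
.....
.....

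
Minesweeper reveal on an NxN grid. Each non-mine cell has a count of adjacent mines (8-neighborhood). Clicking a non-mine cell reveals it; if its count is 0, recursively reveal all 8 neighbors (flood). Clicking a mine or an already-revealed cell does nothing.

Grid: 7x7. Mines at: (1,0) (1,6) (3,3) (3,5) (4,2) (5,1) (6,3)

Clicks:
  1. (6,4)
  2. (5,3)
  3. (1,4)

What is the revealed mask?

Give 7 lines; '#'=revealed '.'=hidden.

Click 1 (6,4) count=1: revealed 1 new [(6,4)] -> total=1
Click 2 (5,3) count=2: revealed 1 new [(5,3)] -> total=2
Click 3 (1,4) count=0: revealed 15 new [(0,1) (0,2) (0,3) (0,4) (0,5) (1,1) (1,2) (1,3) (1,4) (1,5) (2,1) (2,2) (2,3) (2,4) (2,5)] -> total=17

Answer: .#####.
.#####.
.#####.
.......
.......
...#...
....#..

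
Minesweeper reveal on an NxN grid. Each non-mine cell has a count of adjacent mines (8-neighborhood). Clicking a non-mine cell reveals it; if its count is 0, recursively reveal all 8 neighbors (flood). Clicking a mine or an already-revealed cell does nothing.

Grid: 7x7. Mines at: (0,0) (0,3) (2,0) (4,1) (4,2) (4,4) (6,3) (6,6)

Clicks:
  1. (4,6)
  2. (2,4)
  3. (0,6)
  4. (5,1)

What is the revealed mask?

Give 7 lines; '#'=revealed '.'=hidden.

Click 1 (4,6) count=0: revealed 25 new [(0,4) (0,5) (0,6) (1,1) (1,2) (1,3) (1,4) (1,5) (1,6) (2,1) (2,2) (2,3) (2,4) (2,5) (2,6) (3,1) (3,2) (3,3) (3,4) (3,5) (3,6) (4,5) (4,6) (5,5) (5,6)] -> total=25
Click 2 (2,4) count=0: revealed 0 new [(none)] -> total=25
Click 3 (0,6) count=0: revealed 0 new [(none)] -> total=25
Click 4 (5,1) count=2: revealed 1 new [(5,1)] -> total=26

Answer: ....###
.######
.######
.######
.....##
.#...##
.......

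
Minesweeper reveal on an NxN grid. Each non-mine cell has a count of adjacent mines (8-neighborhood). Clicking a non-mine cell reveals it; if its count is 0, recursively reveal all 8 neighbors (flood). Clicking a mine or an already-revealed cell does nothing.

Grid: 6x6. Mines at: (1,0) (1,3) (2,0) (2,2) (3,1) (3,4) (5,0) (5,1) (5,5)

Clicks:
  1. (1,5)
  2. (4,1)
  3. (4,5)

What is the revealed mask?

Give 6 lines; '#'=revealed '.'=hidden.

Click 1 (1,5) count=0: revealed 6 new [(0,4) (0,5) (1,4) (1,5) (2,4) (2,5)] -> total=6
Click 2 (4,1) count=3: revealed 1 new [(4,1)] -> total=7
Click 3 (4,5) count=2: revealed 1 new [(4,5)] -> total=8

Answer: ....##
....##
....##
......
.#...#
......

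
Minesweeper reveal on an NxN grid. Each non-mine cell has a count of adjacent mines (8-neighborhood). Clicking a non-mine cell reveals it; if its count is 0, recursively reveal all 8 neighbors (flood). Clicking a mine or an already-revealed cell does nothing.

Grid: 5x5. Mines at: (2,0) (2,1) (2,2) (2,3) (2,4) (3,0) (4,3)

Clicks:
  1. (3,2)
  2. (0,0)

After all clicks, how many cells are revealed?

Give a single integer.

Click 1 (3,2) count=4: revealed 1 new [(3,2)] -> total=1
Click 2 (0,0) count=0: revealed 10 new [(0,0) (0,1) (0,2) (0,3) (0,4) (1,0) (1,1) (1,2) (1,3) (1,4)] -> total=11

Answer: 11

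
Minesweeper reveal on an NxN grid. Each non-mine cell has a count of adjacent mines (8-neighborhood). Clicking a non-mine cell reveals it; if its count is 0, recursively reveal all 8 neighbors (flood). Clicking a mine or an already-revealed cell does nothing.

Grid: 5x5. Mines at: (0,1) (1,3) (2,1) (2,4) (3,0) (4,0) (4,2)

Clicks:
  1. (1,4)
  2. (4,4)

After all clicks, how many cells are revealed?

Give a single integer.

Click 1 (1,4) count=2: revealed 1 new [(1,4)] -> total=1
Click 2 (4,4) count=0: revealed 4 new [(3,3) (3,4) (4,3) (4,4)] -> total=5

Answer: 5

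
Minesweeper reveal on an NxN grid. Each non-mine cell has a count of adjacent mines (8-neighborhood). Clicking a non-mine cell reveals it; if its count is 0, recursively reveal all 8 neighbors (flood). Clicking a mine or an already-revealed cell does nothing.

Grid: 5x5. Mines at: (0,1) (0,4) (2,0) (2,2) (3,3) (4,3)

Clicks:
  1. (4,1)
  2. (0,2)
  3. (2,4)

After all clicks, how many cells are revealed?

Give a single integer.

Answer: 8

Derivation:
Click 1 (4,1) count=0: revealed 6 new [(3,0) (3,1) (3,2) (4,0) (4,1) (4,2)] -> total=6
Click 2 (0,2) count=1: revealed 1 new [(0,2)] -> total=7
Click 3 (2,4) count=1: revealed 1 new [(2,4)] -> total=8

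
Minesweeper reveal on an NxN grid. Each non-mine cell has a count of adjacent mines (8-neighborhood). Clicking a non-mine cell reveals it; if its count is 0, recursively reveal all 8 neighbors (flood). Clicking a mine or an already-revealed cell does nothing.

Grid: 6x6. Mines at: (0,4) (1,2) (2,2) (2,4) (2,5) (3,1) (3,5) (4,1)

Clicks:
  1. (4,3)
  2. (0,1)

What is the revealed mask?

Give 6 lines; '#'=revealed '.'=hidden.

Answer: .#....
......
......
..###.
..####
..####

Derivation:
Click 1 (4,3) count=0: revealed 11 new [(3,2) (3,3) (3,4) (4,2) (4,3) (4,4) (4,5) (5,2) (5,3) (5,4) (5,5)] -> total=11
Click 2 (0,1) count=1: revealed 1 new [(0,1)] -> total=12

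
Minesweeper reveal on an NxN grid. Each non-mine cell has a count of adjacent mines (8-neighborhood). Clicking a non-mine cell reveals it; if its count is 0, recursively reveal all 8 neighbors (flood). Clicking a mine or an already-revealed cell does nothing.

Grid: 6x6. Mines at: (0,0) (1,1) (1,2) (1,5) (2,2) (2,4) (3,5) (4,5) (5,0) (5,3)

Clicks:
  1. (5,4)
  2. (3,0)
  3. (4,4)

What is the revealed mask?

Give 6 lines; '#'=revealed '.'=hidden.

Click 1 (5,4) count=2: revealed 1 new [(5,4)] -> total=1
Click 2 (3,0) count=0: revealed 6 new [(2,0) (2,1) (3,0) (3,1) (4,0) (4,1)] -> total=7
Click 3 (4,4) count=3: revealed 1 new [(4,4)] -> total=8

Answer: ......
......
##....
##....
##..#.
....#.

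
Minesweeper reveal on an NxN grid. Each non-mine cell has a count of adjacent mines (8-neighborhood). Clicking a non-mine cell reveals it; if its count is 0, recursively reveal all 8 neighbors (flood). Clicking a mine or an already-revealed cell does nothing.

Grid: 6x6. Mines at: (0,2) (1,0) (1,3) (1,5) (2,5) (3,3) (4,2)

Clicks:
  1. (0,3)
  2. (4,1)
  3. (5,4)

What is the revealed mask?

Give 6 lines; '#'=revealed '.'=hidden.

Click 1 (0,3) count=2: revealed 1 new [(0,3)] -> total=1
Click 2 (4,1) count=1: revealed 1 new [(4,1)] -> total=2
Click 3 (5,4) count=0: revealed 8 new [(3,4) (3,5) (4,3) (4,4) (4,5) (5,3) (5,4) (5,5)] -> total=10

Answer: ...#..
......
......
....##
.#.###
...###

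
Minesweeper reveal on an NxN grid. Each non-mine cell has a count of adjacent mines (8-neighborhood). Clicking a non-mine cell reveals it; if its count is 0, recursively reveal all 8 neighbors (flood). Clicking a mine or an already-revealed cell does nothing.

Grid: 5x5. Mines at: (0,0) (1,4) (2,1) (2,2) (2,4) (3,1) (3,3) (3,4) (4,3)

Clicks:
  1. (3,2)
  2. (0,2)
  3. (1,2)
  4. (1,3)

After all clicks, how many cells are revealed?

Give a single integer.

Click 1 (3,2) count=5: revealed 1 new [(3,2)] -> total=1
Click 2 (0,2) count=0: revealed 6 new [(0,1) (0,2) (0,3) (1,1) (1,2) (1,3)] -> total=7
Click 3 (1,2) count=2: revealed 0 new [(none)] -> total=7
Click 4 (1,3) count=3: revealed 0 new [(none)] -> total=7

Answer: 7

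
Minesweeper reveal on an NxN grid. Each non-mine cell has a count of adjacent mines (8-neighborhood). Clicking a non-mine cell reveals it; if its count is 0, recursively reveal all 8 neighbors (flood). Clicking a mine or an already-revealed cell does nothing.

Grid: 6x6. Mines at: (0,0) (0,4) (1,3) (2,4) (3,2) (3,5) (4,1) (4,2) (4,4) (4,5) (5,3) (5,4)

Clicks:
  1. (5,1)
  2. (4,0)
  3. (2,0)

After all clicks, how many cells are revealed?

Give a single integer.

Answer: 8

Derivation:
Click 1 (5,1) count=2: revealed 1 new [(5,1)] -> total=1
Click 2 (4,0) count=1: revealed 1 new [(4,0)] -> total=2
Click 3 (2,0) count=0: revealed 6 new [(1,0) (1,1) (2,0) (2,1) (3,0) (3,1)] -> total=8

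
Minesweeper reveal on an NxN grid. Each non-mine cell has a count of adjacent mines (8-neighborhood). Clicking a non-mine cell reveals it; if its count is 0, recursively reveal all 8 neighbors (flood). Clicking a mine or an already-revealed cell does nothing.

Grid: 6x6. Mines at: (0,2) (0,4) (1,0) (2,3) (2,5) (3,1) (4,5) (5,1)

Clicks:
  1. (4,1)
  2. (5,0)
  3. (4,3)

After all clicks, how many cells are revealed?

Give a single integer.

Click 1 (4,1) count=2: revealed 1 new [(4,1)] -> total=1
Click 2 (5,0) count=1: revealed 1 new [(5,0)] -> total=2
Click 3 (4,3) count=0: revealed 9 new [(3,2) (3,3) (3,4) (4,2) (4,3) (4,4) (5,2) (5,3) (5,4)] -> total=11

Answer: 11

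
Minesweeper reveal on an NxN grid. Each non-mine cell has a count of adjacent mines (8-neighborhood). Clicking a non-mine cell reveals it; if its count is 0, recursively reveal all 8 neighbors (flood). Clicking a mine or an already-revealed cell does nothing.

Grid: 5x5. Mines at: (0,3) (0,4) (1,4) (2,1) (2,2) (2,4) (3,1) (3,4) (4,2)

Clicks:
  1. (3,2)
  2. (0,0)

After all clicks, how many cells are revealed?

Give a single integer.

Answer: 7

Derivation:
Click 1 (3,2) count=4: revealed 1 new [(3,2)] -> total=1
Click 2 (0,0) count=0: revealed 6 new [(0,0) (0,1) (0,2) (1,0) (1,1) (1,2)] -> total=7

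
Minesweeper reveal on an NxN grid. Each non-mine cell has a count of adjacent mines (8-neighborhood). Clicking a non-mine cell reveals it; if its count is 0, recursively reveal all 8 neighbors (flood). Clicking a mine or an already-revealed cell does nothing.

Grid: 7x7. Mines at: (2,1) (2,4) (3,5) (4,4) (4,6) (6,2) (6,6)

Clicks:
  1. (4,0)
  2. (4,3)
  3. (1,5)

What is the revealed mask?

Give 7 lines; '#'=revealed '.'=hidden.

Click 1 (4,0) count=0: revealed 14 new [(3,0) (3,1) (3,2) (3,3) (4,0) (4,1) (4,2) (4,3) (5,0) (5,1) (5,2) (5,3) (6,0) (6,1)] -> total=14
Click 2 (4,3) count=1: revealed 0 new [(none)] -> total=14
Click 3 (1,5) count=1: revealed 1 new [(1,5)] -> total=15

Answer: .......
.....#.
.......
####...
####...
####...
##.....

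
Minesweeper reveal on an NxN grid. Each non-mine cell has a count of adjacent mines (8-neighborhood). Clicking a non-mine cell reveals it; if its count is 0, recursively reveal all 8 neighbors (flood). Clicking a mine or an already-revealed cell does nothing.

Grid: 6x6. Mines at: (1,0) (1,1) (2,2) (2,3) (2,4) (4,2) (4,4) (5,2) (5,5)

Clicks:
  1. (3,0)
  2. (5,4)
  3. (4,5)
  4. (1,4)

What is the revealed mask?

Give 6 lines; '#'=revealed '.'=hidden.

Answer: ......
....#.
##....
##....
##...#
##..#.

Derivation:
Click 1 (3,0) count=0: revealed 8 new [(2,0) (2,1) (3,0) (3,1) (4,0) (4,1) (5,0) (5,1)] -> total=8
Click 2 (5,4) count=2: revealed 1 new [(5,4)] -> total=9
Click 3 (4,5) count=2: revealed 1 new [(4,5)] -> total=10
Click 4 (1,4) count=2: revealed 1 new [(1,4)] -> total=11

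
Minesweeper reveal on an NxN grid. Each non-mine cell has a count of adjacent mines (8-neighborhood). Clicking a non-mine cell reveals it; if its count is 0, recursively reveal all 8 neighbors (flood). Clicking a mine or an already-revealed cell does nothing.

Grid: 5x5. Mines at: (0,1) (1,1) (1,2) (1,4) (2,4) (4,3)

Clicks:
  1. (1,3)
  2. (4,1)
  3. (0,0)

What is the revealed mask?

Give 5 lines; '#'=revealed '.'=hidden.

Answer: #....
...#.
###..
###..
###..

Derivation:
Click 1 (1,3) count=3: revealed 1 new [(1,3)] -> total=1
Click 2 (4,1) count=0: revealed 9 new [(2,0) (2,1) (2,2) (3,0) (3,1) (3,2) (4,0) (4,1) (4,2)] -> total=10
Click 3 (0,0) count=2: revealed 1 new [(0,0)] -> total=11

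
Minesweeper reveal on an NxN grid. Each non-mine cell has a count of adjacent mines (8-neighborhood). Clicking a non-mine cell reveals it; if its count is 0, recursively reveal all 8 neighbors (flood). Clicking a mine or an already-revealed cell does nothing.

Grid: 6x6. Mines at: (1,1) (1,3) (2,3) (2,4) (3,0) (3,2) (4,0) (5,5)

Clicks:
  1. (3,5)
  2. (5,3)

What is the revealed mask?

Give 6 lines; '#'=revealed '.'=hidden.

Answer: ......
......
......
.....#
.####.
.####.

Derivation:
Click 1 (3,5) count=1: revealed 1 new [(3,5)] -> total=1
Click 2 (5,3) count=0: revealed 8 new [(4,1) (4,2) (4,3) (4,4) (5,1) (5,2) (5,3) (5,4)] -> total=9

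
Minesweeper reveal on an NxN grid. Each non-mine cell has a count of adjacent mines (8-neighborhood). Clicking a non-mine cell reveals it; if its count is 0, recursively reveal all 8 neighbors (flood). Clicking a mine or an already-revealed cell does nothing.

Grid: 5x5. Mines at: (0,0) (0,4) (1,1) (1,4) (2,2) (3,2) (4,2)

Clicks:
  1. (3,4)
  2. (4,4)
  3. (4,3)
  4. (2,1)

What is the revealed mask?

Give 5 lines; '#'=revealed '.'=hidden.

Click 1 (3,4) count=0: revealed 6 new [(2,3) (2,4) (3,3) (3,4) (4,3) (4,4)] -> total=6
Click 2 (4,4) count=0: revealed 0 new [(none)] -> total=6
Click 3 (4,3) count=2: revealed 0 new [(none)] -> total=6
Click 4 (2,1) count=3: revealed 1 new [(2,1)] -> total=7

Answer: .....
.....
.#.##
...##
...##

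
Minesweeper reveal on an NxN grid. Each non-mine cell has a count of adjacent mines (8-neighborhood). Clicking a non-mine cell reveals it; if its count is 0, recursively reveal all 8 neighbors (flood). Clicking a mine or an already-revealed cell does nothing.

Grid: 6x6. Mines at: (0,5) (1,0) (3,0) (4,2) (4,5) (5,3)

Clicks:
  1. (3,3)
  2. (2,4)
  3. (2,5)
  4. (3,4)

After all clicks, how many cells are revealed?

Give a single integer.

Click 1 (3,3) count=1: revealed 1 new [(3,3)] -> total=1
Click 2 (2,4) count=0: revealed 18 new [(0,1) (0,2) (0,3) (0,4) (1,1) (1,2) (1,3) (1,4) (1,5) (2,1) (2,2) (2,3) (2,4) (2,5) (3,1) (3,2) (3,4) (3,5)] -> total=19
Click 3 (2,5) count=0: revealed 0 new [(none)] -> total=19
Click 4 (3,4) count=1: revealed 0 new [(none)] -> total=19

Answer: 19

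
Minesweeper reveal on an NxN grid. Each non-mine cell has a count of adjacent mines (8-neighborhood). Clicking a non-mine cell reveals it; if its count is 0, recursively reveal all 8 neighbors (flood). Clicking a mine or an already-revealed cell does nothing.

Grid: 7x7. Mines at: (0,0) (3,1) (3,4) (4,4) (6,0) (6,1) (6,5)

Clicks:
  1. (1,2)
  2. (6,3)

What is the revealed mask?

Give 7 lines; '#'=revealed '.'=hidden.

Click 1 (1,2) count=0: revealed 24 new [(0,1) (0,2) (0,3) (0,4) (0,5) (0,6) (1,1) (1,2) (1,3) (1,4) (1,5) (1,6) (2,1) (2,2) (2,3) (2,4) (2,5) (2,6) (3,5) (3,6) (4,5) (4,6) (5,5) (5,6)] -> total=24
Click 2 (6,3) count=0: revealed 6 new [(5,2) (5,3) (5,4) (6,2) (6,3) (6,4)] -> total=30

Answer: .######
.######
.######
.....##
.....##
..#####
..###..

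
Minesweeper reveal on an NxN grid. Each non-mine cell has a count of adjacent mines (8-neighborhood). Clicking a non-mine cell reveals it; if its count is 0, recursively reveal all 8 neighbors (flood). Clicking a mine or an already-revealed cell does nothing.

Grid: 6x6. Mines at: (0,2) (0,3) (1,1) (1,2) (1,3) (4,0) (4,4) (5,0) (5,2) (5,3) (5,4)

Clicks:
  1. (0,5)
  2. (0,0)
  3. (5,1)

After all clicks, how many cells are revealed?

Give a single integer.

Answer: 10

Derivation:
Click 1 (0,5) count=0: revealed 8 new [(0,4) (0,5) (1,4) (1,5) (2,4) (2,5) (3,4) (3,5)] -> total=8
Click 2 (0,0) count=1: revealed 1 new [(0,0)] -> total=9
Click 3 (5,1) count=3: revealed 1 new [(5,1)] -> total=10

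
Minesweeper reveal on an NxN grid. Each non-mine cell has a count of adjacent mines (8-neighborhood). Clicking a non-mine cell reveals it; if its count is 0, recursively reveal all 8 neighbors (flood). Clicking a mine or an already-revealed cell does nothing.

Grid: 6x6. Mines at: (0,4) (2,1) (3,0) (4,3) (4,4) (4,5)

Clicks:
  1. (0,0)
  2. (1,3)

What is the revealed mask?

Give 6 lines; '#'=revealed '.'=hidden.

Click 1 (0,0) count=0: revealed 8 new [(0,0) (0,1) (0,2) (0,3) (1,0) (1,1) (1,2) (1,3)] -> total=8
Click 2 (1,3) count=1: revealed 0 new [(none)] -> total=8

Answer: ####..
####..
......
......
......
......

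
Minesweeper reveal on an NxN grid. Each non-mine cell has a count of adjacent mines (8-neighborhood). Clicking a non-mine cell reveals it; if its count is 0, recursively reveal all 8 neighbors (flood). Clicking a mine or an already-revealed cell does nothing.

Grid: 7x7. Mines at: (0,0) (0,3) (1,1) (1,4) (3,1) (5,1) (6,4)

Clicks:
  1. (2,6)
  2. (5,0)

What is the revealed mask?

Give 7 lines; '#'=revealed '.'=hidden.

Answer: .....##
.....##
..#####
..#####
..#####
#.#####
.....##

Derivation:
Click 1 (2,6) count=0: revealed 26 new [(0,5) (0,6) (1,5) (1,6) (2,2) (2,3) (2,4) (2,5) (2,6) (3,2) (3,3) (3,4) (3,5) (3,6) (4,2) (4,3) (4,4) (4,5) (4,6) (5,2) (5,3) (5,4) (5,5) (5,6) (6,5) (6,6)] -> total=26
Click 2 (5,0) count=1: revealed 1 new [(5,0)] -> total=27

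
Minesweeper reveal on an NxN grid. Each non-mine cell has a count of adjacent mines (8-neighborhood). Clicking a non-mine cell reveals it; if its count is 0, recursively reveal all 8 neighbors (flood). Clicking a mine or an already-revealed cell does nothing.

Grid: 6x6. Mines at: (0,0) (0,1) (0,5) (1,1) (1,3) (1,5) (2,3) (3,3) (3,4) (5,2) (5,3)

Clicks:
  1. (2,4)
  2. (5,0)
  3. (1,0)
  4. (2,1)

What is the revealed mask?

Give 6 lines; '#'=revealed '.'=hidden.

Click 1 (2,4) count=5: revealed 1 new [(2,4)] -> total=1
Click 2 (5,0) count=0: revealed 11 new [(2,0) (2,1) (2,2) (3,0) (3,1) (3,2) (4,0) (4,1) (4,2) (5,0) (5,1)] -> total=12
Click 3 (1,0) count=3: revealed 1 new [(1,0)] -> total=13
Click 4 (2,1) count=1: revealed 0 new [(none)] -> total=13

Answer: ......
#.....
###.#.
###...
###...
##....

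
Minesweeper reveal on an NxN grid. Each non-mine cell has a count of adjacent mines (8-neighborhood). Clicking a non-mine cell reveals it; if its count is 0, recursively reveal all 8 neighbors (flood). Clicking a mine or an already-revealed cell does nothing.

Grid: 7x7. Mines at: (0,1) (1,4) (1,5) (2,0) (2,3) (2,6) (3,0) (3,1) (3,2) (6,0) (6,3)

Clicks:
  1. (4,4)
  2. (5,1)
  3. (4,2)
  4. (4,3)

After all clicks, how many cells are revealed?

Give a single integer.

Click 1 (4,4) count=0: revealed 15 new [(3,3) (3,4) (3,5) (3,6) (4,3) (4,4) (4,5) (4,6) (5,3) (5,4) (5,5) (5,6) (6,4) (6,5) (6,6)] -> total=15
Click 2 (5,1) count=1: revealed 1 new [(5,1)] -> total=16
Click 3 (4,2) count=2: revealed 1 new [(4,2)] -> total=17
Click 4 (4,3) count=1: revealed 0 new [(none)] -> total=17

Answer: 17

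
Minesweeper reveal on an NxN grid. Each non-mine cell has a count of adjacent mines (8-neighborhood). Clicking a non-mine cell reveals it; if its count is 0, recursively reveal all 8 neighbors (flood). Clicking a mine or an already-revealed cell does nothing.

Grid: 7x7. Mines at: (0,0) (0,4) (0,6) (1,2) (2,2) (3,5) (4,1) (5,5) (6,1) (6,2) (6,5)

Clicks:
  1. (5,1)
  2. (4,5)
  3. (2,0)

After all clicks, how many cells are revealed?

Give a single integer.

Answer: 8

Derivation:
Click 1 (5,1) count=3: revealed 1 new [(5,1)] -> total=1
Click 2 (4,5) count=2: revealed 1 new [(4,5)] -> total=2
Click 3 (2,0) count=0: revealed 6 new [(1,0) (1,1) (2,0) (2,1) (3,0) (3,1)] -> total=8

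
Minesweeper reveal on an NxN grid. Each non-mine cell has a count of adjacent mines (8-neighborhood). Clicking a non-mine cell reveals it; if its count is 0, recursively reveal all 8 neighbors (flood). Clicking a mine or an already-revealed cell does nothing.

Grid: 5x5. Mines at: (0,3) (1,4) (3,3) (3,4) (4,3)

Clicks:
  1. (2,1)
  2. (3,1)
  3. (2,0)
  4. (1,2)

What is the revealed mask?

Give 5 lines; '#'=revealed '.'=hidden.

Answer: ###..
###..
###..
###..
###..

Derivation:
Click 1 (2,1) count=0: revealed 15 new [(0,0) (0,1) (0,2) (1,0) (1,1) (1,2) (2,0) (2,1) (2,2) (3,0) (3,1) (3,2) (4,0) (4,1) (4,2)] -> total=15
Click 2 (3,1) count=0: revealed 0 new [(none)] -> total=15
Click 3 (2,0) count=0: revealed 0 new [(none)] -> total=15
Click 4 (1,2) count=1: revealed 0 new [(none)] -> total=15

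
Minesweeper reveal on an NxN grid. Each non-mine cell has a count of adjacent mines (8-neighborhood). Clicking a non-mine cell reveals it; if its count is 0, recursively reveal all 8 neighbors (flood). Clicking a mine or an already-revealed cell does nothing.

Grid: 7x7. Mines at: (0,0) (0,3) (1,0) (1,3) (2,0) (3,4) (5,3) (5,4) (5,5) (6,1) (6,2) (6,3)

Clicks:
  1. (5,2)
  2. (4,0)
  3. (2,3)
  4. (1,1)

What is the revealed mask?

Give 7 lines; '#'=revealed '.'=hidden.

Answer: .......
.#.....
.###...
####...
####...
###....
.......

Derivation:
Click 1 (5,2) count=4: revealed 1 new [(5,2)] -> total=1
Click 2 (4,0) count=0: revealed 13 new [(2,1) (2,2) (2,3) (3,0) (3,1) (3,2) (3,3) (4,0) (4,1) (4,2) (4,3) (5,0) (5,1)] -> total=14
Click 3 (2,3) count=2: revealed 0 new [(none)] -> total=14
Click 4 (1,1) count=3: revealed 1 new [(1,1)] -> total=15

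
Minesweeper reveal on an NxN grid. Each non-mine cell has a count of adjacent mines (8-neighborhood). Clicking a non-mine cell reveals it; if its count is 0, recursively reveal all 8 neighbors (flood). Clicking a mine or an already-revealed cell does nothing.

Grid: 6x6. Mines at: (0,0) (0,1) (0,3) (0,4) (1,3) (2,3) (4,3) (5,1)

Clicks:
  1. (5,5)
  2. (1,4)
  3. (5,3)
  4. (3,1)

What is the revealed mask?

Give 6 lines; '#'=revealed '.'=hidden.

Answer: ......
###.##
###.##
###.##
###.##
...###

Derivation:
Click 1 (5,5) count=0: revealed 10 new [(1,4) (1,5) (2,4) (2,5) (3,4) (3,5) (4,4) (4,5) (5,4) (5,5)] -> total=10
Click 2 (1,4) count=4: revealed 0 new [(none)] -> total=10
Click 3 (5,3) count=1: revealed 1 new [(5,3)] -> total=11
Click 4 (3,1) count=0: revealed 12 new [(1,0) (1,1) (1,2) (2,0) (2,1) (2,2) (3,0) (3,1) (3,2) (4,0) (4,1) (4,2)] -> total=23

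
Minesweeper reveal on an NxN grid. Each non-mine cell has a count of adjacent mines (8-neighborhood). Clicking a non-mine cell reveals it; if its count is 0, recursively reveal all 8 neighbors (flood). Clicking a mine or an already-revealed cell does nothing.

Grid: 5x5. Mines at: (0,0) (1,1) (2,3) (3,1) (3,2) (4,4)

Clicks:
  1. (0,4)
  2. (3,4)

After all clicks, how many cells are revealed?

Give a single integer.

Answer: 7

Derivation:
Click 1 (0,4) count=0: revealed 6 new [(0,2) (0,3) (0,4) (1,2) (1,3) (1,4)] -> total=6
Click 2 (3,4) count=2: revealed 1 new [(3,4)] -> total=7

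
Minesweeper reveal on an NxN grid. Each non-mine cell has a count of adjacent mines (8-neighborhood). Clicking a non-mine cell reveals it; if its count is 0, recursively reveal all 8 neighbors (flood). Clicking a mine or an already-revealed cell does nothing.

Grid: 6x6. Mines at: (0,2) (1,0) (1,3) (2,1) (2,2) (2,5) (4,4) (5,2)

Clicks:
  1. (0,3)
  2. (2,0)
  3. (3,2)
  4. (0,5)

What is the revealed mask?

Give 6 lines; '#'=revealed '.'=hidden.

Answer: ...###
....##
#.....
..#...
......
......

Derivation:
Click 1 (0,3) count=2: revealed 1 new [(0,3)] -> total=1
Click 2 (2,0) count=2: revealed 1 new [(2,0)] -> total=2
Click 3 (3,2) count=2: revealed 1 new [(3,2)] -> total=3
Click 4 (0,5) count=0: revealed 4 new [(0,4) (0,5) (1,4) (1,5)] -> total=7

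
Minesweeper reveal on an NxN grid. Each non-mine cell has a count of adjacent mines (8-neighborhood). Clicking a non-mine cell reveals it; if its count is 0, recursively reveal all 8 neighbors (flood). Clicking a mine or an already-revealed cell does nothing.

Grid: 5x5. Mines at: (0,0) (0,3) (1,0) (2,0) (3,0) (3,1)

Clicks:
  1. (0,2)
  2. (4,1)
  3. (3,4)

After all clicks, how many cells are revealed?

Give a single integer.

Answer: 14

Derivation:
Click 1 (0,2) count=1: revealed 1 new [(0,2)] -> total=1
Click 2 (4,1) count=2: revealed 1 new [(4,1)] -> total=2
Click 3 (3,4) count=0: revealed 12 new [(1,2) (1,3) (1,4) (2,2) (2,3) (2,4) (3,2) (3,3) (3,4) (4,2) (4,3) (4,4)] -> total=14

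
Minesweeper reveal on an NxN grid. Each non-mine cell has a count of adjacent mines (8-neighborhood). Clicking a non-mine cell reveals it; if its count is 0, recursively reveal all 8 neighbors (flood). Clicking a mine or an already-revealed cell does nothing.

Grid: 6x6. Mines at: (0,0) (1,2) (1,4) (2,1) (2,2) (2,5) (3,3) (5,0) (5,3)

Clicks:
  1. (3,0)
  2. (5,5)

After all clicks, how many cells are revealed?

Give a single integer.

Click 1 (3,0) count=1: revealed 1 new [(3,0)] -> total=1
Click 2 (5,5) count=0: revealed 6 new [(3,4) (3,5) (4,4) (4,5) (5,4) (5,5)] -> total=7

Answer: 7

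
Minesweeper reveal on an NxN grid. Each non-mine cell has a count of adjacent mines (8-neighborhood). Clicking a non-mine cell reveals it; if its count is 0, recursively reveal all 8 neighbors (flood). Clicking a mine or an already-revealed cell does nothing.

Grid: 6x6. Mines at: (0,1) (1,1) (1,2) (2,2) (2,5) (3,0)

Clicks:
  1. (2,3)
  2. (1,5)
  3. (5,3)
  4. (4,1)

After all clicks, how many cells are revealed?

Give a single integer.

Answer: 19

Derivation:
Click 1 (2,3) count=2: revealed 1 new [(2,3)] -> total=1
Click 2 (1,5) count=1: revealed 1 new [(1,5)] -> total=2
Click 3 (5,3) count=0: revealed 17 new [(3,1) (3,2) (3,3) (3,4) (3,5) (4,0) (4,1) (4,2) (4,3) (4,4) (4,5) (5,0) (5,1) (5,2) (5,3) (5,4) (5,5)] -> total=19
Click 4 (4,1) count=1: revealed 0 new [(none)] -> total=19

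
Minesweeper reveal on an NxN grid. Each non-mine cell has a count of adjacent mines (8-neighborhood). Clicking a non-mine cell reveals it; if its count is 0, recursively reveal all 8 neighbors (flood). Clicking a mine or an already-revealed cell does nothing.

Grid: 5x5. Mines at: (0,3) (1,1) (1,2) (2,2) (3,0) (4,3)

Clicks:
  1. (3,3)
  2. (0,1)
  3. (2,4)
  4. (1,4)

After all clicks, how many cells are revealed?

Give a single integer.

Answer: 7

Derivation:
Click 1 (3,3) count=2: revealed 1 new [(3,3)] -> total=1
Click 2 (0,1) count=2: revealed 1 new [(0,1)] -> total=2
Click 3 (2,4) count=0: revealed 5 new [(1,3) (1,4) (2,3) (2,4) (3,4)] -> total=7
Click 4 (1,4) count=1: revealed 0 new [(none)] -> total=7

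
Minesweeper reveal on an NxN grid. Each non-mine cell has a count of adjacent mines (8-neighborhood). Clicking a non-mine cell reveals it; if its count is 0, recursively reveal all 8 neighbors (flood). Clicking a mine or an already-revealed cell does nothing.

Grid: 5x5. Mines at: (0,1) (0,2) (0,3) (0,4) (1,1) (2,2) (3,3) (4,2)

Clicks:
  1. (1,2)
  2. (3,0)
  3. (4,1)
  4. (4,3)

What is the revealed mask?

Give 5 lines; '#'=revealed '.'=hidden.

Click 1 (1,2) count=5: revealed 1 new [(1,2)] -> total=1
Click 2 (3,0) count=0: revealed 6 new [(2,0) (2,1) (3,0) (3,1) (4,0) (4,1)] -> total=7
Click 3 (4,1) count=1: revealed 0 new [(none)] -> total=7
Click 4 (4,3) count=2: revealed 1 new [(4,3)] -> total=8

Answer: .....
..#..
##...
##...
##.#.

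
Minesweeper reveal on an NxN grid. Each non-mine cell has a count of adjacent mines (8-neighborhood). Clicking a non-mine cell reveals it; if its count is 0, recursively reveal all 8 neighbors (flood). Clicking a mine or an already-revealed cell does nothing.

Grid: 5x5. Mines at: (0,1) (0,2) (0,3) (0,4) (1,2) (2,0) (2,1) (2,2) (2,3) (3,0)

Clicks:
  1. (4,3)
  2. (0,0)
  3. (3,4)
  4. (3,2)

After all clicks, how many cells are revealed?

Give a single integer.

Answer: 9

Derivation:
Click 1 (4,3) count=0: revealed 8 new [(3,1) (3,2) (3,3) (3,4) (4,1) (4,2) (4,3) (4,4)] -> total=8
Click 2 (0,0) count=1: revealed 1 new [(0,0)] -> total=9
Click 3 (3,4) count=1: revealed 0 new [(none)] -> total=9
Click 4 (3,2) count=3: revealed 0 new [(none)] -> total=9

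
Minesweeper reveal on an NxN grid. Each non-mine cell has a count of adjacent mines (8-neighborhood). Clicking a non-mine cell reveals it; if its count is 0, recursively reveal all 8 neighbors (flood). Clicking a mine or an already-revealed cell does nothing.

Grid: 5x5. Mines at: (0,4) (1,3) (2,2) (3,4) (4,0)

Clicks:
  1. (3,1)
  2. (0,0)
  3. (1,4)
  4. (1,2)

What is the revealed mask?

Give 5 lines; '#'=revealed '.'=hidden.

Click 1 (3,1) count=2: revealed 1 new [(3,1)] -> total=1
Click 2 (0,0) count=0: revealed 9 new [(0,0) (0,1) (0,2) (1,0) (1,1) (1,2) (2,0) (2,1) (3,0)] -> total=10
Click 3 (1,4) count=2: revealed 1 new [(1,4)] -> total=11
Click 4 (1,2) count=2: revealed 0 new [(none)] -> total=11

Answer: ###..
###.#
##...
##...
.....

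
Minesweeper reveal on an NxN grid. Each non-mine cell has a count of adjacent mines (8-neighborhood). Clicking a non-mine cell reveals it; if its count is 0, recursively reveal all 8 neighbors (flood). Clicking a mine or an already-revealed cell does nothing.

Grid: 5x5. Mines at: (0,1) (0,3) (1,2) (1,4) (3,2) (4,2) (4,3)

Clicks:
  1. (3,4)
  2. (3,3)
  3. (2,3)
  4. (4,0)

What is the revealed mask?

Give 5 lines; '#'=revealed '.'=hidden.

Click 1 (3,4) count=1: revealed 1 new [(3,4)] -> total=1
Click 2 (3,3) count=3: revealed 1 new [(3,3)] -> total=2
Click 3 (2,3) count=3: revealed 1 new [(2,3)] -> total=3
Click 4 (4,0) count=0: revealed 8 new [(1,0) (1,1) (2,0) (2,1) (3,0) (3,1) (4,0) (4,1)] -> total=11

Answer: .....
##...
##.#.
##.##
##...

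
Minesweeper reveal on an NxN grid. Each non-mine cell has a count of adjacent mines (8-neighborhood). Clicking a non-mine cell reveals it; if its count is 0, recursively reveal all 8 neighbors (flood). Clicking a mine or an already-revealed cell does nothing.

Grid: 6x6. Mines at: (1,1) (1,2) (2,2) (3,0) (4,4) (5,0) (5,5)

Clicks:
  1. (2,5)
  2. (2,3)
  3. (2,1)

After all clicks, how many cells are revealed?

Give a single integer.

Click 1 (2,5) count=0: revealed 12 new [(0,3) (0,4) (0,5) (1,3) (1,4) (1,5) (2,3) (2,4) (2,5) (3,3) (3,4) (3,5)] -> total=12
Click 2 (2,3) count=2: revealed 0 new [(none)] -> total=12
Click 3 (2,1) count=4: revealed 1 new [(2,1)] -> total=13

Answer: 13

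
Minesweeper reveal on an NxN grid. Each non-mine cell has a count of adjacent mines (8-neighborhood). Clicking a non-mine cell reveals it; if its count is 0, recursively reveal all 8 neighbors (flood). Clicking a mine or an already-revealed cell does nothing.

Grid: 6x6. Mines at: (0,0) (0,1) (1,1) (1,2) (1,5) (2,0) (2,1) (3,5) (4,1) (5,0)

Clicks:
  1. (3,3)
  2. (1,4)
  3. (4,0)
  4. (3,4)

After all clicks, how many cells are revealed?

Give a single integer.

Click 1 (3,3) count=0: revealed 14 new [(2,2) (2,3) (2,4) (3,2) (3,3) (3,4) (4,2) (4,3) (4,4) (4,5) (5,2) (5,3) (5,4) (5,5)] -> total=14
Click 2 (1,4) count=1: revealed 1 new [(1,4)] -> total=15
Click 3 (4,0) count=2: revealed 1 new [(4,0)] -> total=16
Click 4 (3,4) count=1: revealed 0 new [(none)] -> total=16

Answer: 16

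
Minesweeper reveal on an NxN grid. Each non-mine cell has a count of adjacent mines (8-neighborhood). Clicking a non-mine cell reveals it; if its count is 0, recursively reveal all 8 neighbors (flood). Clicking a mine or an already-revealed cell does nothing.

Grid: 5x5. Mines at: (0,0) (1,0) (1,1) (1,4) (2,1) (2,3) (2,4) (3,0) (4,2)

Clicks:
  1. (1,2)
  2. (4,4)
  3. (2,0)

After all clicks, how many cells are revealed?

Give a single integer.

Click 1 (1,2) count=3: revealed 1 new [(1,2)] -> total=1
Click 2 (4,4) count=0: revealed 4 new [(3,3) (3,4) (4,3) (4,4)] -> total=5
Click 3 (2,0) count=4: revealed 1 new [(2,0)] -> total=6

Answer: 6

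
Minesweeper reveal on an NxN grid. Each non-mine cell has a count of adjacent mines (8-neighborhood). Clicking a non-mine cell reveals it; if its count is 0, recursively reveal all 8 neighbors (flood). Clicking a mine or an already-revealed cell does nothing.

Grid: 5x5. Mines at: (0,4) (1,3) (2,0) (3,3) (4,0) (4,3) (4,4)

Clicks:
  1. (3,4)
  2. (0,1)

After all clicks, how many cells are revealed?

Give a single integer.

Click 1 (3,4) count=3: revealed 1 new [(3,4)] -> total=1
Click 2 (0,1) count=0: revealed 6 new [(0,0) (0,1) (0,2) (1,0) (1,1) (1,2)] -> total=7

Answer: 7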